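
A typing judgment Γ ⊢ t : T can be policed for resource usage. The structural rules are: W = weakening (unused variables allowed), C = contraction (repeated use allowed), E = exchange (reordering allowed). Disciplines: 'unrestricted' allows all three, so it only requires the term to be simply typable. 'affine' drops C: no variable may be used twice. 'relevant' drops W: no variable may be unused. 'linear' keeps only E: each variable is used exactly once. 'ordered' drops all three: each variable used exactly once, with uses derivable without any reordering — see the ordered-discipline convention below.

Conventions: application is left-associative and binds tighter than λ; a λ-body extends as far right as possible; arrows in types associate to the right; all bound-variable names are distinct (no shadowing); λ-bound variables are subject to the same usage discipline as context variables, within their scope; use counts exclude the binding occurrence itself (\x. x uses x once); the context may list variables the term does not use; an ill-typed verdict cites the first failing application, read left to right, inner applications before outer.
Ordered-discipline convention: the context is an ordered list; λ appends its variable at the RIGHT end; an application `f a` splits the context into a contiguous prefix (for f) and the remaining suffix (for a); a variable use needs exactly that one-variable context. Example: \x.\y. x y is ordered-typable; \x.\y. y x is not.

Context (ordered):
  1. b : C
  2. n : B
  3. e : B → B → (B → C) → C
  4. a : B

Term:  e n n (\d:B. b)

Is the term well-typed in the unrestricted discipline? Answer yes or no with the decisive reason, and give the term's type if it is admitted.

yes — typability at C is all that's needed; term : C
variable uses: b ×1, n ×2, e ×1, a ×0, d [bound] ×0
uses in reading order: e, n, n, b
typing: well-typed at C
all disciplines: ordered ✗, linear ✗, affine ✗, relevant ✗, unrestricted ✓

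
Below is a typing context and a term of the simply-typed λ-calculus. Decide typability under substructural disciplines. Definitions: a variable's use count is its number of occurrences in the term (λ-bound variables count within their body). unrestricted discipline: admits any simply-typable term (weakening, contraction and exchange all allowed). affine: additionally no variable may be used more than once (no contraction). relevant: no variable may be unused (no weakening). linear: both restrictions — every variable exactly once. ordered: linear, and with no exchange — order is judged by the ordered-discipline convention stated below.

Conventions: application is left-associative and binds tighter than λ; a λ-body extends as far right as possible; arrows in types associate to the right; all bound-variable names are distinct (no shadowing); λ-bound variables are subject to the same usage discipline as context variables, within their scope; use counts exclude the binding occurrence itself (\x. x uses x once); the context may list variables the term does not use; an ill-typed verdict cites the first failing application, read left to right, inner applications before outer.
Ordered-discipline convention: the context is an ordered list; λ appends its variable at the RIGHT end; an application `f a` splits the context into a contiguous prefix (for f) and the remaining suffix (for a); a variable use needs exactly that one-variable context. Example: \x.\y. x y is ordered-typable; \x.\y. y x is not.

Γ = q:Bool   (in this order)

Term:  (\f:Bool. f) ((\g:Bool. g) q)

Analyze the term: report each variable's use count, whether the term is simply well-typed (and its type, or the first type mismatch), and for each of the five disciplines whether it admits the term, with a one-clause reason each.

counts: q=1; f [bound]=1; g [bound]=1
left-to-right use order: f, g, q
typing: ✓ — Bool
ordered ✓ (single-use (q, f, g), ordered derivation ok)
linear ✓ (single use per variable (q, f, g))
affine ✓ (q, f, g: no repeats, contraction unneeded)
relevant ✓ (at least one use each (q, f, g))
unrestricted ✓ (well-typed at Bool; no restrictions here)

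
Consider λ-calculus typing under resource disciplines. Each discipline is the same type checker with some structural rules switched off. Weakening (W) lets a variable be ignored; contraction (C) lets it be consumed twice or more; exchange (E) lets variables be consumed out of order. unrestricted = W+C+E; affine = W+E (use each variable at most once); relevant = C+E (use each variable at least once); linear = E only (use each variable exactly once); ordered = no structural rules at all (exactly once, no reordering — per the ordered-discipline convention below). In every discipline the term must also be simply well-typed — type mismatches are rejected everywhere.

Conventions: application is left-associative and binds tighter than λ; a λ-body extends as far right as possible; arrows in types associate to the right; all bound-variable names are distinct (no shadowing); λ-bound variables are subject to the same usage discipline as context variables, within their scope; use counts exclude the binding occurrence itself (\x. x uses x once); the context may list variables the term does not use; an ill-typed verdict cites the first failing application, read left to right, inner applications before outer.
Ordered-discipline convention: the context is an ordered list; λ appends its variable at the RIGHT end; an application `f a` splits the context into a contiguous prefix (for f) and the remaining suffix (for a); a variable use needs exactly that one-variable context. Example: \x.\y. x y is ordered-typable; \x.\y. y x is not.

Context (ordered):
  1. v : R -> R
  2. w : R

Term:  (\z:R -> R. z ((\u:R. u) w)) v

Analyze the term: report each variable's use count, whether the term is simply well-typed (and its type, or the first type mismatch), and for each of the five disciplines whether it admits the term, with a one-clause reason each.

variable uses: v: 1×; w: 1×; z [bound]: 1×; u [bound]: 1×
uses in reading order: z, u, w, v
typing: ✓ — R
ordered: ✗, no contiguous prefix/suffix split fits z, u, w, v
linear: ✓, exactly-once usage across v, w, z, u
affine: ✓, no duplicate uses among v, w, z, u
relevant: ✓, every one of v, w, z, u appears
unrestricted: ✓, type-checks (R) and nothing is barred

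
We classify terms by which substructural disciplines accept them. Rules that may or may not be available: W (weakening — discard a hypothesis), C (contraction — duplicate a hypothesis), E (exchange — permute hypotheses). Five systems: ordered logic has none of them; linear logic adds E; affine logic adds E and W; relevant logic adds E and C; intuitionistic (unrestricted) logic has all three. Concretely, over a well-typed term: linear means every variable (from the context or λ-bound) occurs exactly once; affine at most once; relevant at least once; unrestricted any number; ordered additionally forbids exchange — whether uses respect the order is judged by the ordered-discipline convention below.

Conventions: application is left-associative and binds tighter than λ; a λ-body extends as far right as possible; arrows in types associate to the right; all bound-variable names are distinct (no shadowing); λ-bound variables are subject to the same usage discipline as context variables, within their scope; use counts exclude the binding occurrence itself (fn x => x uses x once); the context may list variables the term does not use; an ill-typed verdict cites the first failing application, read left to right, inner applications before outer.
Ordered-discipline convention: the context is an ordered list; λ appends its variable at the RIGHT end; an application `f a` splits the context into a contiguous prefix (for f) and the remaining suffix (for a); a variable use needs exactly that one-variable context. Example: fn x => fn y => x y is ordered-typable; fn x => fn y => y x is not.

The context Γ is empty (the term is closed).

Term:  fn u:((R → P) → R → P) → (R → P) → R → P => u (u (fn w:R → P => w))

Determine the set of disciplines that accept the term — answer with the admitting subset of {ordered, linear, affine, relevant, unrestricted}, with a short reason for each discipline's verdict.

admitting disciplines: relevant, unrestricted
use counts: u (bound) ×2; w (bound) ×1
left-to-right use order: u, u, w
typing: well-typed at (((R → P) → R → P) → (R → P) → R → P) → (R → P) → R → P
ordered: ✗ — needs contraction — u ×2
linear: ✗ — needs contraction — u ×2
affine: ✗ — needs contraction — u ×2
relevant: ✓ — at least one use each (u, w)
unrestricted: ✓ — type-checks ((((R → P) → R → P) → (R → P) → R → P) → (R → P) → R → P) and nothing is barred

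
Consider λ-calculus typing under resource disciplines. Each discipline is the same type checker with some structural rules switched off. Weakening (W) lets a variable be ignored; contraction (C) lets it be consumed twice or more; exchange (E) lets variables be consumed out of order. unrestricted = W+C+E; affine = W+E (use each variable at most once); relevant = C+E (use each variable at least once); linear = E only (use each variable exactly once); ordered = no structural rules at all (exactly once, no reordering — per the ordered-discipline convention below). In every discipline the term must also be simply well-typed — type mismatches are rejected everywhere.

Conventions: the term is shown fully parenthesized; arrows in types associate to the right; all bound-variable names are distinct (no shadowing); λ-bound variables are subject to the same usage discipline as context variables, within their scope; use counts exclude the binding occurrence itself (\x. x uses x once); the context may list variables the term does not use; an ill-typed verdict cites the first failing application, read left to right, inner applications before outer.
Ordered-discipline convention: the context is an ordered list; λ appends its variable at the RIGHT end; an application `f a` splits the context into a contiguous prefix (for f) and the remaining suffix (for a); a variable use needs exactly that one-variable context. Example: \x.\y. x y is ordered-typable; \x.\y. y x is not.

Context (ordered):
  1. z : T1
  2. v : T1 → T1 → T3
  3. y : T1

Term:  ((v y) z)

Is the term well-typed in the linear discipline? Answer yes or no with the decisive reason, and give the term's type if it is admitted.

yes — each of z, v, y used exactly once; term : T3
counts: z ×1, v ×1, y ×1
left-to-right use order: v, y, z
typing: the term checks, with type T3
per-discipline verdicts: ordered ✗ | linear ✓ | affine ✓ | relevant ✓ | unrestricted ✓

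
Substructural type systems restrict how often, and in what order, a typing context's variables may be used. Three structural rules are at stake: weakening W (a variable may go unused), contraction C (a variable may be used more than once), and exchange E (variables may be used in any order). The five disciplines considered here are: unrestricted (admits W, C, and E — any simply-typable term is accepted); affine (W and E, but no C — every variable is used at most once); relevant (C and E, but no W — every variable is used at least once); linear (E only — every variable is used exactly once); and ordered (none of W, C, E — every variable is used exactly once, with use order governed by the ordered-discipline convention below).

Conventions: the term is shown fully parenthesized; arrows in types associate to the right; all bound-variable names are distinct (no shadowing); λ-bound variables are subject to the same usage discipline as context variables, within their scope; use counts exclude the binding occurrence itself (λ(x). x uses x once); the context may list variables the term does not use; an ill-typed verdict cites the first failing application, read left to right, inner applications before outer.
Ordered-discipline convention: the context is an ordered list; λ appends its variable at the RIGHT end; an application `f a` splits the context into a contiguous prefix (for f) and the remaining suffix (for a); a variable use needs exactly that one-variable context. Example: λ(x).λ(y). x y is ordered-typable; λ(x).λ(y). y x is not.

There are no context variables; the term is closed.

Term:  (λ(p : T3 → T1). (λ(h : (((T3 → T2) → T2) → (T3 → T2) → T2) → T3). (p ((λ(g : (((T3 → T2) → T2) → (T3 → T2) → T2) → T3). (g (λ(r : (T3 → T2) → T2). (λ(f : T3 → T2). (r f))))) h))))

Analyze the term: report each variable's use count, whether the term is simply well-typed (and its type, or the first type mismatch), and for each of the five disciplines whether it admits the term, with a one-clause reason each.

variable uses: p [bound]=1; h [bound]=1; g [bound]=1; r [bound]=1; f [bound]=1
order of uses: p, g, r, f, h
typing: well-typed — term : (T3 → T1) → ((((T3 → T2) → T2) → (T3 → T2) → T2) → T3) → T1
ordered ✓ (one use each (p, h, g, r, f); ordered split holds)
linear ✓ (p, h, g, r, f: one use apiece)
affine ✓ (at most one use each (p, h, g, r, f))
relevant ✓ (at least one use each (p, h, g, r, f))
unrestricted ✓ (typability at (T3 → T1) → ((((T3 → T2) → T2) → (T3 → T2) → T2) → T3) → T1 is all that's needed)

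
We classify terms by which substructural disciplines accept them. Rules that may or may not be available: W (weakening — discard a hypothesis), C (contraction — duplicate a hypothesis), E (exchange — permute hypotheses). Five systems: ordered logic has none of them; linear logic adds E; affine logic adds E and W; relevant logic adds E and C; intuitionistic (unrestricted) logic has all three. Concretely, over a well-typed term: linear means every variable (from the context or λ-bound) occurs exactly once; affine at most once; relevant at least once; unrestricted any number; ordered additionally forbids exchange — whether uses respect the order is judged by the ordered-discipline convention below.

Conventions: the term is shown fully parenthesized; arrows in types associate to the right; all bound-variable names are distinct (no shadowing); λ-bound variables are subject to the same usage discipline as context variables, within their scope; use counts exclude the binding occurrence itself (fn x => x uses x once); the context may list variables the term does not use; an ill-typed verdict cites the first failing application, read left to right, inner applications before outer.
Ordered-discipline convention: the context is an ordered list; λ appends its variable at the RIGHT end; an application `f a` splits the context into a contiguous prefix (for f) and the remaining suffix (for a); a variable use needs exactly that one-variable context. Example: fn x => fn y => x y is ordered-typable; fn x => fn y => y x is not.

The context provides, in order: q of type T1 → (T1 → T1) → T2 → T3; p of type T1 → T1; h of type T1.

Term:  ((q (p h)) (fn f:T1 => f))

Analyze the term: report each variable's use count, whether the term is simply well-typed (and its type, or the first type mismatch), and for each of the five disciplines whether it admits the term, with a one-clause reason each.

counts: q ×1, p ×1, h ×1, f (λ-bound) ×1
use order (left to right): q, p, h, f
typing: the term checks, with type T2 → T3
ordered ✓ (q, p, h, f: once each, no exchange needed)
linear ✓ (single use per variable (q, p, h, f))
affine ✓ (at most one use each (q, p, h, f))
relevant ✓ (at least one use each (q, p, h, f))
unrestricted ✓ (typability at T2 → T3 is all that's needed)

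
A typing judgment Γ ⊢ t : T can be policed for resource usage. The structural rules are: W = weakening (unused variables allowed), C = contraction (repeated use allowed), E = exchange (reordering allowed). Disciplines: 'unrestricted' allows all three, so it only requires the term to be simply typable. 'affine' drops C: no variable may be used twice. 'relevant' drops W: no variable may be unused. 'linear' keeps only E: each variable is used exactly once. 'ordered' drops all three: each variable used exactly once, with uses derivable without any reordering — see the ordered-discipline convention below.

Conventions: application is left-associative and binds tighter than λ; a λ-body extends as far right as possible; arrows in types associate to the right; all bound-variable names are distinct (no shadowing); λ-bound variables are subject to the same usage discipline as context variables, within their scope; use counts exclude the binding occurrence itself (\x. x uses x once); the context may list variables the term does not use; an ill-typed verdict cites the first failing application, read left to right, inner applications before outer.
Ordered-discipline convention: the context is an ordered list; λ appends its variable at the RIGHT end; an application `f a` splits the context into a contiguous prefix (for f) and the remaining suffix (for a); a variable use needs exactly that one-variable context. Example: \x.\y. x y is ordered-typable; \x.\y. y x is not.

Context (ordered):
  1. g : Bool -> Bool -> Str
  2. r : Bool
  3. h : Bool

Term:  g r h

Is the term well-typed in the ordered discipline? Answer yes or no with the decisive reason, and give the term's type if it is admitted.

yes — g, r, h once each; derivable with no W/C/E; term : Str
use counts: g ×1; r ×1; h ×1
use order (left to right): g, r, h
typing: the term checks, with type Str
per-discipline verdicts: ordered ✓ · linear ✓ · affine ✓ · relevant ✓ · unrestricted ✓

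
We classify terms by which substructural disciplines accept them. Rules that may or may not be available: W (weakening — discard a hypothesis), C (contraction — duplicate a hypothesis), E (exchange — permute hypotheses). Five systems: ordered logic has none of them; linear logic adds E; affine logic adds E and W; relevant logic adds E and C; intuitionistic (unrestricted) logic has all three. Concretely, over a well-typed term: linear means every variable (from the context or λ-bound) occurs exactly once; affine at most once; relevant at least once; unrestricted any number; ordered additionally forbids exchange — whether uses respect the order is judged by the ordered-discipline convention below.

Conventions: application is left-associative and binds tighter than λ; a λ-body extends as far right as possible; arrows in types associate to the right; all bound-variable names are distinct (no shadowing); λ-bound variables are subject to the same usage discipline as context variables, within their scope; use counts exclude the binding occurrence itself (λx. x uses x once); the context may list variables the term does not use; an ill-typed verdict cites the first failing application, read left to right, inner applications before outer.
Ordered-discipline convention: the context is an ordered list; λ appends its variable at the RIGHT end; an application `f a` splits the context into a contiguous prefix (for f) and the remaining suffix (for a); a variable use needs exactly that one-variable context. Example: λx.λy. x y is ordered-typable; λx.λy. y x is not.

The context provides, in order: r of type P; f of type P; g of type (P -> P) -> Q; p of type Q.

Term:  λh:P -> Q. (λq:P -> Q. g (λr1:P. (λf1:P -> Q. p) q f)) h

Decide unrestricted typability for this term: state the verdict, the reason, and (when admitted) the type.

no — a type mismatch blocks all five
variable uses: r=0; f=1; g=1; p=1; h (bound)=1; q (bound)=1; r1 (bound)=0; f1 (bound)=0
order of uses: g, p, q, f, h
typing: ill-typed: can't apply a value of type Q
across the five disciplines: ordered ✗, linear ✗, affine ✗, relevant ✗, unrestricted ✗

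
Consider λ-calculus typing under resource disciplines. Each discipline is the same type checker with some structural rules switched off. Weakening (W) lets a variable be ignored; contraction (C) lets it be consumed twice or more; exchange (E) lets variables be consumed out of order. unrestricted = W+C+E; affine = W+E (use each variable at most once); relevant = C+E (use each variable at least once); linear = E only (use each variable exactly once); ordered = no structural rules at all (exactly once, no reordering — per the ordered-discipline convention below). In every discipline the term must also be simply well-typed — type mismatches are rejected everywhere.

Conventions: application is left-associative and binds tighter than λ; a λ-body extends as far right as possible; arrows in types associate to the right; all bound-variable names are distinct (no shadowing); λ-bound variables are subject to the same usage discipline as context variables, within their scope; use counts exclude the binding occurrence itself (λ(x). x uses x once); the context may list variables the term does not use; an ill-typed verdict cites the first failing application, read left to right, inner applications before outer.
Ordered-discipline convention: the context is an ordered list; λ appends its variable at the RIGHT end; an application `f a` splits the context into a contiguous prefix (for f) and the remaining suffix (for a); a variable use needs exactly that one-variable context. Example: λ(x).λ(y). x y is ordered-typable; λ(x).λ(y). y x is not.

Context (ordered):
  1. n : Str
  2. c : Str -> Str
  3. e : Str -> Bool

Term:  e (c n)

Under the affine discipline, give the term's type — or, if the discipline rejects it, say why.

term : Bool
use counts: n=1, c=1, e=1
uses in reading order: e, c, n
typing: well-typed — term : Bool
all disciplines: ordered ✗ | linear ✓ | affine ✓ | relevant ✓ | unrestricted ✓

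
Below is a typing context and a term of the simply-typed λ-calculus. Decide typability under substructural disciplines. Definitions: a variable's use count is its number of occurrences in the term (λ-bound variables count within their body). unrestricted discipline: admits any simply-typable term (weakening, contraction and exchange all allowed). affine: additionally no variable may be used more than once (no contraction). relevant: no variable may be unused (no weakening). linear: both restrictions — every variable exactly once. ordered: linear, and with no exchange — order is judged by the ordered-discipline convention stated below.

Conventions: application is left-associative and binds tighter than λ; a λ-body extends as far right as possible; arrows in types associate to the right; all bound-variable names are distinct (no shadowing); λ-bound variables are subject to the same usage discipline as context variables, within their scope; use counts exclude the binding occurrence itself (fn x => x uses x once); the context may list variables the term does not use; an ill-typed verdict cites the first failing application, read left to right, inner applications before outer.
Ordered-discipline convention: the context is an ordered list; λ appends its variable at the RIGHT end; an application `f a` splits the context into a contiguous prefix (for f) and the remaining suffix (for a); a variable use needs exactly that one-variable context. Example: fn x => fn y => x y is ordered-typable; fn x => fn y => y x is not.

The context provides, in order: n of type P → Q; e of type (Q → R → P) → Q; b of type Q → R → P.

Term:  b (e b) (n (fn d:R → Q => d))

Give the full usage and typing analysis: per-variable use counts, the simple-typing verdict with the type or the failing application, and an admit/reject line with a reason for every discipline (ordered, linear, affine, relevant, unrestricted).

use counts: n: 1, e: 1, b: 2, d (λ-bound): 1
left-to-right use order: b, e, b, n, d
typing: ill-typed: an application expects P but receives (R → Q) → R → Q
ordered ✗ (not simply typable)
linear ✗ (fails simple typing)
affine ✗ (a type mismatch blocks all five)
relevant ✗ (the type mismatch rejects it)
unrestricted ✗ (not simply typable)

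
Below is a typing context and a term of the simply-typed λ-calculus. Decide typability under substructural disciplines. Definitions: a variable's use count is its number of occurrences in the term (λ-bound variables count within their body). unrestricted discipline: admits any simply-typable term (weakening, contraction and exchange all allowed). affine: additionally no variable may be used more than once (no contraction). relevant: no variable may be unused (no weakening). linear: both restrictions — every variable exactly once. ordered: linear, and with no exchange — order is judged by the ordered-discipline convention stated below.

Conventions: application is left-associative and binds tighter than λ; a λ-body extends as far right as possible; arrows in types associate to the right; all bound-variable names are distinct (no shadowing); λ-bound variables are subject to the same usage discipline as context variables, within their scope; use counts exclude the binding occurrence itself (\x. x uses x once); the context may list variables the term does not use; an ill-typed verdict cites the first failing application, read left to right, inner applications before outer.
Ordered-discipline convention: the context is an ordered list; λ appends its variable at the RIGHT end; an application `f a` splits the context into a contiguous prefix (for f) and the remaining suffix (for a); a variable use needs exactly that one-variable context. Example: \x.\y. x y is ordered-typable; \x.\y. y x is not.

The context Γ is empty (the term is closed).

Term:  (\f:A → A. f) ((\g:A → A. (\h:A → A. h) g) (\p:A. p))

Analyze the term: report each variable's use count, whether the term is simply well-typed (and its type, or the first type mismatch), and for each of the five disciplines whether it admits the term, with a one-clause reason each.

usage: f (λ-bound)=1; g (λ-bound)=1; h (λ-bound)=1; p (λ-bound)=1
uses in reading order: f, h, g, p
typing: the term checks, with type A → A
ordered ✓ (single-use (f, g, h, p), ordered derivation ok)
linear ✓ (f, g, h, p: one use apiece)
affine ✓ (at most one use each (f, g, h, p))
relevant ✓ (f, g, h, p: all used, weakening unneeded)
unrestricted ✓ (typability at A → A is all that's needed)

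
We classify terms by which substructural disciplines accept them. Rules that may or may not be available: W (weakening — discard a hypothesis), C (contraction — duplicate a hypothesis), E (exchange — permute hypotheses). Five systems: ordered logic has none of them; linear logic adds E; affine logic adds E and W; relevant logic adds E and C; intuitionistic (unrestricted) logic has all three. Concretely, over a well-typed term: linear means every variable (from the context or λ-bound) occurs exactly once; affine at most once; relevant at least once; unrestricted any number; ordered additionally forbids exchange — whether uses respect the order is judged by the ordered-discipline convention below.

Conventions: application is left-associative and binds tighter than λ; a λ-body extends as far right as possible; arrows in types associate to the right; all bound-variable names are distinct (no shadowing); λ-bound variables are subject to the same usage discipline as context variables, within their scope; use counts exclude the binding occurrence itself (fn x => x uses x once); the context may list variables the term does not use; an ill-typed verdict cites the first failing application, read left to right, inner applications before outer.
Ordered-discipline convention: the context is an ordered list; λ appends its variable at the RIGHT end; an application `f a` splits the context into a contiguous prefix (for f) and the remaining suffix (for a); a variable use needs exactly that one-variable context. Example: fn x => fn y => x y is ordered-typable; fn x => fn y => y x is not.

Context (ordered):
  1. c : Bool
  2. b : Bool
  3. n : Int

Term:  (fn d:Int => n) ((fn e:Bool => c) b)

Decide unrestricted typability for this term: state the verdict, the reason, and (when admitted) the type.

no — fails simple typing
usage: c ×1, b ×1, n ×1, d (λ-bound) ×0, e (λ-bound) ×0
use order (left to right): n, c, b
typing: ill-typed: an application expects Int but receives Bool
across the five disciplines: ordered ✗ | linear ✗ | affine ✗ | relevant ✗ | unrestricted ✗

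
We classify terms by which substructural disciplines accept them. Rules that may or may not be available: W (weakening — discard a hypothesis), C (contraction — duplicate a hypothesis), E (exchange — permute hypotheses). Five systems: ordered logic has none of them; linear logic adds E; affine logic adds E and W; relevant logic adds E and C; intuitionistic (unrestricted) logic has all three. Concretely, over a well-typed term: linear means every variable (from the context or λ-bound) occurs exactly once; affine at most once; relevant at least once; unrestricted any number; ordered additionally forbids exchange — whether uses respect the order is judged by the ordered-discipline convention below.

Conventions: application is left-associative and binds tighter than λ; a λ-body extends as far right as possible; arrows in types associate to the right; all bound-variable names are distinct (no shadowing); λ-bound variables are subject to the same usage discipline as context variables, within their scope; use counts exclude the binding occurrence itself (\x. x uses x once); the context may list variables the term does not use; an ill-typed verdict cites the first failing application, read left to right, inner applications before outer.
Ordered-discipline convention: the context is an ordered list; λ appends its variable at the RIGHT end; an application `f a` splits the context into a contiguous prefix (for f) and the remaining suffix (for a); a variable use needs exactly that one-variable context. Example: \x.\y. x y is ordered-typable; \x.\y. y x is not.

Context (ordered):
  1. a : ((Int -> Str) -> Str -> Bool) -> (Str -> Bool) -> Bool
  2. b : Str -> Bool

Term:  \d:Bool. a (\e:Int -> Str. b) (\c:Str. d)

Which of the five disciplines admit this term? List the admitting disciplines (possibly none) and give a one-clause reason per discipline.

admitted in: affine, unrestricted
variable uses: a: 1×, b: 1×, d (bound): 1×, e (bound): 0×, c (bound): 0×
use order (left to right): a, b, d
typing: well-typed at Bool -> Bool
ordered: ✗ — needs weakening: e, c unused
linear: ✗ — needs weakening: e, c unused
affine: ✓ — none of a, b, d, e, c used more than once
relevant: ✗ — needs weakening: e, c unused
unrestricted: ✓ — well-typed at Bool -> Bool; no restrictions here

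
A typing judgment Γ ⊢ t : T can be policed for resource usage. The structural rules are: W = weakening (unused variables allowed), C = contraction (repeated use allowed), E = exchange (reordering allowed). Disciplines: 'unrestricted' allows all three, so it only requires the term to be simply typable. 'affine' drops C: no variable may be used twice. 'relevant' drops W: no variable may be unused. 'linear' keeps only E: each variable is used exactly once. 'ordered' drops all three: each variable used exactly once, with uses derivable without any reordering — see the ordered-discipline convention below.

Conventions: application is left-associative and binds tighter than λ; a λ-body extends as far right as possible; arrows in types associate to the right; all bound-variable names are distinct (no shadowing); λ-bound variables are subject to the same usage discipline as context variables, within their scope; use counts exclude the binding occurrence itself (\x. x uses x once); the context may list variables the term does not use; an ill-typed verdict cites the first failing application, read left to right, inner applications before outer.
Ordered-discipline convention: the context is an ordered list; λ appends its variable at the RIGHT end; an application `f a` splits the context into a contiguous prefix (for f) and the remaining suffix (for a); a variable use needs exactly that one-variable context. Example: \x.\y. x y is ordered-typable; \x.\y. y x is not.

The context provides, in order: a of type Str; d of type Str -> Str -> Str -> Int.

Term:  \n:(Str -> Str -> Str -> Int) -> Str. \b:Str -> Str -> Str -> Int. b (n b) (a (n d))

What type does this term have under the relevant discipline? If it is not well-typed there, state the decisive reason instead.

not well-typed under relevant — a type mismatch blocks all five
variable uses: a=1; d=1; n [bound]=2; b [bound]=2
order of uses: b, n, b, a, n, d
typing: ill-typed: non-arrow in function slot: Str
summary: ordered ✗ · linear ✗ · affine ✗ · relevant ✗ · unrestricted ✗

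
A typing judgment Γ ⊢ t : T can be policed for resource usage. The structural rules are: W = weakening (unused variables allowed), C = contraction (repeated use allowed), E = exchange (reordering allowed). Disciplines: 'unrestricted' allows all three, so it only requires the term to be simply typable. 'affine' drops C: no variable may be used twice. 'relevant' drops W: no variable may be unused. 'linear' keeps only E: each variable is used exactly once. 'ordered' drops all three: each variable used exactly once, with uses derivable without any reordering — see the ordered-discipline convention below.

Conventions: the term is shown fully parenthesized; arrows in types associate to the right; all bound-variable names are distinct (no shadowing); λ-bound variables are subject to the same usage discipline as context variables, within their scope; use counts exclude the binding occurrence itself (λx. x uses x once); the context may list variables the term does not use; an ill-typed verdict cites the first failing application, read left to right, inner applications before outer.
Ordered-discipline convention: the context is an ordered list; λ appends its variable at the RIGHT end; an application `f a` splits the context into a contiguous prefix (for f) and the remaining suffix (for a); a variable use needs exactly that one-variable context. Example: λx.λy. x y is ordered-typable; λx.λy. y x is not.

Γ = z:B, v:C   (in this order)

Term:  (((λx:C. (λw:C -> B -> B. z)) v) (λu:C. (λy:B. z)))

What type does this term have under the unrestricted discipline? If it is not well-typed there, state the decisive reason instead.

term : B
usage: z: 2×; v: 1×; x [bound]: 0×; w [bound]: 0×; u [bound]: 0×; y [bound]: 0×
order of uses: z, v, z
typing: ✓ — B
all disciplines: ordered ✗ | linear ✗ | affine ✗ | relevant ✗ | unrestricted ✓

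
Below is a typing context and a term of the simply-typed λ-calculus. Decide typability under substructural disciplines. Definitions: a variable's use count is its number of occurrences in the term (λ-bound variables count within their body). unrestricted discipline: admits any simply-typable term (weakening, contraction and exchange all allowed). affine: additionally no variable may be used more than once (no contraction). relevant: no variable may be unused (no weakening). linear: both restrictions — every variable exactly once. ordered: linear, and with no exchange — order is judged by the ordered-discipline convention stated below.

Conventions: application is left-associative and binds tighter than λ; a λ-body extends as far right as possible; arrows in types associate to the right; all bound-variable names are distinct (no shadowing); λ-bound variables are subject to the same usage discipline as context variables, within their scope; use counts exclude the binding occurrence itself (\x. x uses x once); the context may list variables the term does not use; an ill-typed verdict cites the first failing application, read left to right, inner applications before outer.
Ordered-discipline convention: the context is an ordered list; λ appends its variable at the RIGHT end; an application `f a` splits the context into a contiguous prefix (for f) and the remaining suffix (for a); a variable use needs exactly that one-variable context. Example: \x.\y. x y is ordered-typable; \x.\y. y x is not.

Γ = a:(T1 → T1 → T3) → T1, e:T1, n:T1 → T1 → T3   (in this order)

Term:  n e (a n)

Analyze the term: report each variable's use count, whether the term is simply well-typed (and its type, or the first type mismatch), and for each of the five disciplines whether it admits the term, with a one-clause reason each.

variable uses: a ×1; e ×1; n ×2
left-to-right use order: n, e, a, n
typing: the term checks, with type T3
ordered: ✗ — repeated use of n ×2
linear: ✗ — repeated use of n ×2
affine: ✗ — repeated use of n ×2
relevant: ✓ — none of a, e, n goes unused
unrestricted: ✓ — typability at T3 is all that's needed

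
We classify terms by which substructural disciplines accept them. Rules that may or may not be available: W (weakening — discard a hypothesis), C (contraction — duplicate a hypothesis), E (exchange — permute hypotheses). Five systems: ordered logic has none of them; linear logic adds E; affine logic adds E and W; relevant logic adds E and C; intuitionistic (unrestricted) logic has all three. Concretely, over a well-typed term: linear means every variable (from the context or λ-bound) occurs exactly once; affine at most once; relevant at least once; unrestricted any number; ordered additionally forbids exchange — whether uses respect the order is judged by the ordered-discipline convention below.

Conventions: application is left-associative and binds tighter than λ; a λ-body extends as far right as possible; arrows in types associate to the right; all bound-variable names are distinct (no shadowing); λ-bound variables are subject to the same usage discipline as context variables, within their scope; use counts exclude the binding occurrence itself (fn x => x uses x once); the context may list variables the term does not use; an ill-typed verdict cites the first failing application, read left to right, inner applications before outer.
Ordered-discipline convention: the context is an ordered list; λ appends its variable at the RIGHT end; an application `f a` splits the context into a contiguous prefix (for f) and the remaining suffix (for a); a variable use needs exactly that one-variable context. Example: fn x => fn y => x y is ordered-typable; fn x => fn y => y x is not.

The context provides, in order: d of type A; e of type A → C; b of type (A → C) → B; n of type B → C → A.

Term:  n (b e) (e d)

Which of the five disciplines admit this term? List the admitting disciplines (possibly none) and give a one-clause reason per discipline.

admitting disciplines: relevant, unrestricted
counts: d ×1, e ×2, b ×1, n ×1
order of uses: n, b, e, e, d
typing: well-typed at A
ordered: ✗, uses contraction: e ×2
linear: ✗, uses contraction: e ×2
affine: ✗, uses contraction: e ×2
relevant: ✓, none of d, e, b, n goes unused
unrestricted: ✓, type-checks (A) and nothing is barred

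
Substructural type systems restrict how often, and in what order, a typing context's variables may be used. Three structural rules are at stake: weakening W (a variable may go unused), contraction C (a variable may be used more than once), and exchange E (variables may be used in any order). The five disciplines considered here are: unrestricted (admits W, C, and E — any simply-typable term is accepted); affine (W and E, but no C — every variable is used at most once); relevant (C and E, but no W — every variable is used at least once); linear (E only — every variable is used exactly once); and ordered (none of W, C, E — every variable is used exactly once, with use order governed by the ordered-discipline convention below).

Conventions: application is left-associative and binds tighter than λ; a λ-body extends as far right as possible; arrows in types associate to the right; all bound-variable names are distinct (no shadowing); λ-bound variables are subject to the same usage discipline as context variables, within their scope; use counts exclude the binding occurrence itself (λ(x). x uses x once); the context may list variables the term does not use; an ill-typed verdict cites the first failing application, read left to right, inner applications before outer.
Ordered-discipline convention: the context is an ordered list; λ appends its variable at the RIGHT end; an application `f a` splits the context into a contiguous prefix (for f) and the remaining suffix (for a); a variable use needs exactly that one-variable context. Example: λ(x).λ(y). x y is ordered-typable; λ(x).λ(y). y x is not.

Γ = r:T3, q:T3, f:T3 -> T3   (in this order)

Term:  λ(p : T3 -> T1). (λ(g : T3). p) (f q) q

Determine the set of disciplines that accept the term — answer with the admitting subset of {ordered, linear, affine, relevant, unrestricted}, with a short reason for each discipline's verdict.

admitted by: unrestricted
usage: r=0; q=2; f=1; p [bound]=1; g [bound]=0
order of uses: p, f, q, q
typing: well-typed at (T3 -> T1) -> T1
ordered: ✗ — needs contraction — q ×2; r, g left unused
linear: ✗ — needs contraction — q ×2; r, g left unused
affine: ✗ — needs contraction — q ×2
relevant: ✗ — r, g left unused
unrestricted: ✓ — type-checks ((T3 -> T1) -> T1) and nothing is barred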